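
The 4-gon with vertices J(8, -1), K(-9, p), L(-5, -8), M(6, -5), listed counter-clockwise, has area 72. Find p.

Write out the shoelace sum; only the two edges meeting at K involve p:
2·Area = [(8·p − (-9)·(-1)) + ((-9)·(-8) − (-5)·p)] + 107
       = 13·p + 170 = 144
⇒ p = -2.

-2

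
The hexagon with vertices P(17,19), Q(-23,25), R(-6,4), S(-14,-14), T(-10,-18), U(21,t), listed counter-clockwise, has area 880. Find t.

Write out the shoelace sum; only the two edges meeting at U involve t:
2·Area = [((-10)·t − 21·(-18)) + (21·19 − 17·t)] + 1172
       = -27·t + 1949 = 1760
⇒ t = 7.

7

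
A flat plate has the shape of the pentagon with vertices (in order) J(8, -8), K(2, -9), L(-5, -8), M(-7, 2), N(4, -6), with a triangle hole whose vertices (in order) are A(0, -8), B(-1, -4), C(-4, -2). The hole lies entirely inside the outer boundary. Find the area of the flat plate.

Outer boundary:
Apply Gauss's area formula: 2A = Σ (x_i·y_{i+1} − x_{i+1}·y_i), indices taken mod 5.
Σ = (-56) + (-61) + (-66) + (34) + (16) = -133
Area = |Σ|/2 = 66.5.
Hole:
Cross-terms: -8, -14, 32  ⇒  Σ = 10
Area = |Σ|/2 = 5.
Net area = 66.5 − 5 = 61.5.

61.5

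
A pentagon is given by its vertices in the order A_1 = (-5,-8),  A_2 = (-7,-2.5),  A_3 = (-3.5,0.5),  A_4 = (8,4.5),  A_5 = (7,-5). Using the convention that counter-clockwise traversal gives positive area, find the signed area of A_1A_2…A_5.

-114

Apply the surveyor's formula: 2A = Σ (x_i·y_{i+1} − x_{i+1}·y_i), indices taken mod 5.
Σ = (-43.5) + (-12.25) + (-19.75) + (-71.5) + (-81) = -228
Signed area = Σ/2 = -114 (negative ⇒ clockwise traversal).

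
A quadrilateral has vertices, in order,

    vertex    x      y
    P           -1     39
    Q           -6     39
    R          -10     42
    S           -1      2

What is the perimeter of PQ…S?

88

|PQ| = √((-5)² + (0)²) = √25 = 5
|QR| = √((-4)² + (3)²) = √25 = 5
|RS| = √((9)² + (-40)²) = √1681 = 41
|SP| = √((0)² + (37)²) = √1369 = 37
Perimeter = 5 + 5 + 41 + 37 = 88.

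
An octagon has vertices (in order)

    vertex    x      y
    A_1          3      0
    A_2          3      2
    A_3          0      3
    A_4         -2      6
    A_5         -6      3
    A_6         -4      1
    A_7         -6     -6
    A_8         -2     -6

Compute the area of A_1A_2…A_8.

64.5

Apply Gauss's area formula: 2A = Σ (x_i·y_{i+1} − x_{i+1}·y_i), indices taken mod 8.
Σ = (6) + (9) + (6) + (30) + (6) + (30) + (24) + (18) = 129
Area = |Σ|/2 = 64.5.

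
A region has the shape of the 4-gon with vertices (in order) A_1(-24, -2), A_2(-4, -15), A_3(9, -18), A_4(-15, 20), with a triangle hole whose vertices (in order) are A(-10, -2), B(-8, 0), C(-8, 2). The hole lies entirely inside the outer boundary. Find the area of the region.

487.5

Outer boundary:
Apply the shoelace formula: 2A = Σ (x_i·y_{i+1} − x_{i+1}·y_i), indices taken mod 4.
Σ = (352) + (207) + (-90) + (510) = 979
Area = |Σ|/2 = 489.5.
Hole:
Σ = (-16) + (-16) + (36) = 4
Area = |Σ|/2 = 2.
Net area = 489.5 − 2 = 487.5.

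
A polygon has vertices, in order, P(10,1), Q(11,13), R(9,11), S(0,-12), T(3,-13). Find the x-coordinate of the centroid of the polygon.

Apply the shoelace formula. First the cross-terms c_i = x_i·y_{i+1} − x_{i+1}·y_i:
  119, 4, -108, 36, 133  ⇒  2A = 184, A = 92.
Then Σ (x_i + x_{i+1})·c_i = 3444, so x̄ = 3444 / (6·92) = 287/46.

287/46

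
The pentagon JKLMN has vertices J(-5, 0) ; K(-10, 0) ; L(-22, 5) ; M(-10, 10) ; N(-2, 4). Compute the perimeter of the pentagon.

46

|JK| = √((-5)² + (0)²) = √25 = 5
|KL| = √((-12)² + (5)²) = √169 = 13
|LM| = √((12)² + (5)²) = √169 = 13
|MN| = √((8)² + (-6)²) = √100 = 10
|NJ| = √((-3)² + (-4)²) = √25 = 5
Perimeter = 5 + 13 + 13 + 10 + 5 = 46.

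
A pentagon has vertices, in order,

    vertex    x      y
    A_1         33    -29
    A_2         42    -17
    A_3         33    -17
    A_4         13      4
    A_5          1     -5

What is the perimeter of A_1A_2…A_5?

108

|A_1A_2| = √((9)² + (12)²) = √225 = 15
|A_2A_3| = √((-9)² + (0)²) = √81 = 9
|A_3A_4| = √((-20)² + (21)²) = √841 = 29
|A_4A_5| = √((-12)² + (-9)²) = √225 = 15
|A_5A_1| = √((32)² + (-24)²) = √1600 = 40
Perimeter = 15 + 9 + 29 + 15 + 40 = 108.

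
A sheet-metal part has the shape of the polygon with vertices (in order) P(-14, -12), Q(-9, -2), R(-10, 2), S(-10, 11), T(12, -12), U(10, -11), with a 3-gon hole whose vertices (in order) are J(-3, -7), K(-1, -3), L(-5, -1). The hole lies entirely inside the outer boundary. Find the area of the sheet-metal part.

Outer boundary:
P→Q: (-14)(-2) − (-9)(-12) = -80
Q→R: (-9)(2) − (-10)(-2) = -38
R→S: (-10)(11) − (-10)(2) = -90
S→T: (-10)(-12) − (12)(11) = -12
T→U: (12)(-11) − (10)(-12) = -12
U→P: (10)(-12) − (-14)(-11) = -274
Σ = -506
Area = |Σ|/2 = 253.
Hole:
Apply Gauss's area formula: 2A = Σ (x_i·y_{i+1} − x_{i+1}·y_i), indices taken mod 3.
Cross-terms: 2, -14, 32  ⇒  Σ = 20
Area = |Σ|/2 = 10.
Net area = 253 − 10 = 243.

243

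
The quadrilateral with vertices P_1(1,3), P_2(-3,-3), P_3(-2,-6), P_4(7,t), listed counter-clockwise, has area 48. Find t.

-5

Write out the shoelace sum; only the two edges meeting at P_4 involve t:
2·Area = [((-2)·t − 7·(-6)) + (7·3 − 1·t)] + 18
       = -3·t + 81 = 96
⇒ t = -5.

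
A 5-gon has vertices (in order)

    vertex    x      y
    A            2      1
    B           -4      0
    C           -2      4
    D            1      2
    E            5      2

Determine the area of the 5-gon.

Apply the surveyor's formula: 2A = Σ (x_i·y_{i+1} − x_{i+1}·y_i), indices taken mod 5.
Σ = (4) + (-16) + (-8) + (-8) + (1) = -27
Area = |Σ|/2 = 13.5.

13.5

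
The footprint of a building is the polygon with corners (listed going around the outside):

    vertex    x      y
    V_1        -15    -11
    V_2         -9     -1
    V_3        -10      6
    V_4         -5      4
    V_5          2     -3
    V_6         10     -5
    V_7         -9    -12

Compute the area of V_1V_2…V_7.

188.5

Apply Gauss's area formula: 2A = Σ (x_i·y_{i+1} − x_{i+1}·y_i), indices taken mod 7.
Σ = (-84) + (-64) + (-10) + (7) + (20) + (-165) + (-81) = -377
Area = |Σ|/2 = 188.5.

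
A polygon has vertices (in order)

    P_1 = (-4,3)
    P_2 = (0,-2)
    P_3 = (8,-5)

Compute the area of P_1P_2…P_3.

Apply the shoelace formula: 2A = Σ (x_i·y_{i+1} − x_{i+1}·y_i), indices taken mod 3.
P_1→P_2: (-4)(-2) − (0)(3) = 8
P_2→P_3: (0)(-5) − (8)(-2) = 16
P_3→P_1: (8)(3) − (-4)(-5) = 4
Σ = 28
Area = |Σ|/2 = 14.

14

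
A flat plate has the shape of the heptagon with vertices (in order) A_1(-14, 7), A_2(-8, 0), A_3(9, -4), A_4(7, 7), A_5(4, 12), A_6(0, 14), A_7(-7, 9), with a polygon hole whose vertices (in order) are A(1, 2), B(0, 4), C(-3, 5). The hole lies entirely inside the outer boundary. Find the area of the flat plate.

230.5

Outer boundary:
Σ = (56) + (32) + (91) + (56) + (56) + (98) + (77) = 466
Area = |Σ|/2 = 233.
Hole:
Σ = (4) + (12) + (-11) = 5
Area = |Σ|/2 = 2.5.
Net area = 233 − 2.5 = 230.5.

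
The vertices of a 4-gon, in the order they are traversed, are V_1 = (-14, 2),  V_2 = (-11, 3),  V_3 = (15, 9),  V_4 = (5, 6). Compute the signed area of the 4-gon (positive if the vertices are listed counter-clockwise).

Σ = (-20) + (-144) + (45) + (94) = -25
Signed area = Σ/2 = -12.5 (negative ⇒ clockwise traversal).

-12.5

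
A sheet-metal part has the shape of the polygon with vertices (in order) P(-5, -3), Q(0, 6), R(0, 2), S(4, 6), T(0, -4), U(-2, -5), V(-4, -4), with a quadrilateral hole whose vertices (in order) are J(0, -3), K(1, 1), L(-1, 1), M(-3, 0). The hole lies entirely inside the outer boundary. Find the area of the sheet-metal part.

32.5

Outer boundary:
Cross-terms: -30, 0, -8, -16, -8, -12, -8  ⇒  Σ = -82
Area = |Σ|/2 = 41.
Hole:
Apply the shoelace formula: 2A = Σ (x_i·y_{i+1} − x_{i+1}·y_i), indices taken mod 4.
J→K: (0)(1) − (1)(-3) = 3
K→L: (1)(1) − (-1)(1) = 2
L→M: (-1)(0) − (-3)(1) = 3
M→J: (-3)(-3) − (0)(0) = 9
Σ = 17
Area = |Σ|/2 = 8.5.
Net area = 41 − 8.5 = 32.5.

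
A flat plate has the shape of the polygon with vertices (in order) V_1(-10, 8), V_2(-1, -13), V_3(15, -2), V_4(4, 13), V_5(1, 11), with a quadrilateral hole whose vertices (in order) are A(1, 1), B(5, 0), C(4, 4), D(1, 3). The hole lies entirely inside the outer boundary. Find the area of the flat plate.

333

Outer boundary:
Σ = (138) + (197) + (203) + (31) + (118) = 687
Area = |Σ|/2 = 343.5.
Hole:
Apply the shoelace formula: 2A = Σ (x_i·y_{i+1} − x_{i+1}·y_i), indices taken mod 4.
Cross-terms: -5, 20, 8, -2  ⇒  Σ = 21
Area = |Σ|/2 = 10.5.
Net area = 343.5 − 10.5 = 333.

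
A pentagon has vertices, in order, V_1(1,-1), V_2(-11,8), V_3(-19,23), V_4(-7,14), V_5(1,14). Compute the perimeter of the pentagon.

70

|V_1V_2| = √((-12)² + (9)²) = √225 = 15
|V_2V_3| = √((-8)² + (15)²) = √289 = 17
|V_3V_4| = √((12)² + (-9)²) = √225 = 15
|V_4V_5| = √((8)² + (0)²) = √64 = 8
|V_5V_1| = √((0)² + (-15)²) = √225 = 15
Perimeter = 15 + 17 + 15 + 8 + 15 = 70.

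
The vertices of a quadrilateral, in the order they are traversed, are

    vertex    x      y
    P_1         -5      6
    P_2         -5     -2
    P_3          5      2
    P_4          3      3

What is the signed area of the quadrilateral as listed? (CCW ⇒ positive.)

41

Apply Gauss's area formula: 2A = Σ (x_i·y_{i+1} − x_{i+1}·y_i), indices taken mod 4.
P_1→P_2: (-5)(-2) − (-5)(6) = 40
P_2→P_3: (-5)(2) − (5)(-2) = 0
P_3→P_4: (5)(3) − (3)(2) = 9
P_4→P_1: (3)(6) − (-5)(3) = 33
Σ = 82
Signed area = Σ/2 = 41 (positive ⇒ counter-clockwise traversal).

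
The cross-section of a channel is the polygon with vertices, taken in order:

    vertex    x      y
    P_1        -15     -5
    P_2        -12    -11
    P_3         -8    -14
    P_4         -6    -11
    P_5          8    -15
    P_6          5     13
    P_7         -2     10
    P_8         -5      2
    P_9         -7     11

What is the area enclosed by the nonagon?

Apply Gauss's area formula: 2A = Σ (x_i·y_{i+1} − x_{i+1}·y_i), indices taken mod 9.
Σ = (105) + (80) + (4) + (178) + (179) + (76) + (46) + (-41) + (200) = 827
Area = |Σ|/2 = 413.5.

413.5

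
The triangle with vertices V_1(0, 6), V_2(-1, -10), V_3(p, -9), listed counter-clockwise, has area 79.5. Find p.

The doubled signed area Σ (x_i y_{i+1} − x_{i+1} y_i) is linear in p.
With p=0 it equals 15; the coefficient of p is 16 (from the two edges through V_3).
So 16·p + 15 = 2·79.5 = 159 ⇒ p = 9.

9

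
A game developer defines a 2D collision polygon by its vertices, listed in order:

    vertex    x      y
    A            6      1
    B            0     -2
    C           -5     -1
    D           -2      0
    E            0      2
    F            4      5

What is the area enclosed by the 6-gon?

31

Σ = (-12) + (-10) + (-2) + (-4) + (-8) + (-26) = -62
Area = |Σ|/2 = 31.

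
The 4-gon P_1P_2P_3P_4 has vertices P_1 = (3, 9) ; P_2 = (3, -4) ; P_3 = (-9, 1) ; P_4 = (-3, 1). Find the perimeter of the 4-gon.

|P_1P_2| = √((0)² + (-13)²) = √169 = 13
|P_2P_3| = √((-12)² + (5)²) = √169 = 13
|P_3P_4| = √((6)² + (0)²) = √36 = 6
|P_4P_1| = √((6)² + (8)²) = √100 = 10
Perimeter = 13 + 13 + 6 + 10 = 42.

42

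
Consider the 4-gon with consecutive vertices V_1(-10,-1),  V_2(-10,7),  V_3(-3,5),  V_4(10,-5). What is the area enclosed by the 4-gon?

102

Apply the shoelace (surveyor's) formula: 2A = Σ (x_i·y_{i+1} − x_{i+1}·y_i), indices taken mod 4.
Σ = (-80) + (-29) + (-35) + (-60) = -204
Area = |Σ|/2 = 102.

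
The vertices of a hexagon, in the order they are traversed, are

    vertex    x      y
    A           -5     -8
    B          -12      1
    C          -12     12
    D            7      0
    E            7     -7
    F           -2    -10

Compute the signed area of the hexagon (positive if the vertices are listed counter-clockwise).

A→B: (-5)(1) − (-12)(-8) = -101
B→C: (-12)(12) − (-12)(1) = -132
C→D: (-12)(0) − (7)(12) = -84
D→E: (7)(-7) − (7)(0) = -49
E→F: (7)(-10) − (-2)(-7) = -84
F→A: (-2)(-8) − (-5)(-10) = -34
Σ = -484
Signed area = Σ/2 = -242 (negative ⇒ clockwise traversal).

-242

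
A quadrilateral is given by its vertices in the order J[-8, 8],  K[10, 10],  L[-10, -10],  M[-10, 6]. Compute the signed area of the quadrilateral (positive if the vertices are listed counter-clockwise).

-176

Σ = (-160) + (0) + (-160) + (-32) = -352
Signed area = Σ/2 = -176 (negative ⇒ clockwise traversal).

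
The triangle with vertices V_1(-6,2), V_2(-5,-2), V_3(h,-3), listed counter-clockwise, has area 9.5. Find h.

0

The doubled signed area Σ (x_i y_{i+1} − x_{i+1} y_i) is linear in h.
With h=0 it equals 19; the coefficient of h is 4 (from the two edges through V_3).
So 4·h + 19 = 2·9.5 = 19 ⇒ h = 0.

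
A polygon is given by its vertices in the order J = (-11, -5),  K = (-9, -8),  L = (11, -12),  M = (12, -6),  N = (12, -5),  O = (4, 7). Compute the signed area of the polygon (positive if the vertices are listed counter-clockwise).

245

Apply the surveyor's formula: 2A = Σ (x_i·y_{i+1} − x_{i+1}·y_i), indices taken mod 6.
Cross-terms: 43, 196, 78, 12, 104, 57  ⇒  Σ = 490
Signed area = Σ/2 = 245 (positive ⇒ counter-clockwise traversal).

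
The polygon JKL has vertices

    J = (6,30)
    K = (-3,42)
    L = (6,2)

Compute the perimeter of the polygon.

84

|JK| = √((-9)² + (12)²) = √225 = 15
|KL| = √((9)² + (-40)²) = √1681 = 41
|LJ| = √((0)² + (28)²) = √784 = 28
Perimeter = 15 + 41 + 28 = 84.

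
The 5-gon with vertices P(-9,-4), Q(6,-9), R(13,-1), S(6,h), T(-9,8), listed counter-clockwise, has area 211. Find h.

Write out the shoelace sum; only the two edges meeting at S involve h:
2·Area = [(13·h − 6·(-1)) + (6·8 − (-9)·h)] + 324
       = 22·h + 378 = 422
⇒ h = 2.

2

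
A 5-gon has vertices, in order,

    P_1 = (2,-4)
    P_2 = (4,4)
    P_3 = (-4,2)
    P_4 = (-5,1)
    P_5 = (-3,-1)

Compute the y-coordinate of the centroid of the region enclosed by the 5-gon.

23/57

Apply Gauss's area formula. First the cross-terms c_i = x_i·y_{i+1} − x_{i+1}·y_i:
  24, 24, 6, 8, 14  ⇒  2A = 76, A = 38.
Then Σ (y_i + y_{i+1})·c_i = 92, so ȳ = 92 / (6·38) = 23/57.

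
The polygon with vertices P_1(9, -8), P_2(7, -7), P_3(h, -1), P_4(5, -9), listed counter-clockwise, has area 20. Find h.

The doubled signed area Σ (x_i y_{i+1} − x_{i+1} y_i) is linear in h.
With h=0 it equals 32; the coefficient of h is -2 (from the two edges through P_3).
So -2·h + 32 = 2·20 = 40 ⇒ h = -4.

-4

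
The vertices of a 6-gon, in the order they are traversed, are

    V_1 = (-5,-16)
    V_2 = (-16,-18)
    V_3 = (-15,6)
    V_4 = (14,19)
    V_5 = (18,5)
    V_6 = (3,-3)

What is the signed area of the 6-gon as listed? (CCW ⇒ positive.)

Cross-terms: -166, -366, -369, -272, -69, -63  ⇒  Σ = -1305
Signed area = Σ/2 = -652.5 (negative ⇒ clockwise traversal).

-652.5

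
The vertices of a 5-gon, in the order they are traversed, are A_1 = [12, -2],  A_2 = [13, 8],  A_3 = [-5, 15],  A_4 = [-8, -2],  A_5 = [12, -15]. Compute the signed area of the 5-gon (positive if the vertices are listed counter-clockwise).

Apply the shoelace (surveyor's) formula: 2A = Σ (x_i·y_{i+1} − x_{i+1}·y_i), indices taken mod 5.
Σ = (122) + (235) + (130) + (144) + (156) = 787
Signed area = Σ/2 = 393.5 (positive ⇒ counter-clockwise traversal).

393.5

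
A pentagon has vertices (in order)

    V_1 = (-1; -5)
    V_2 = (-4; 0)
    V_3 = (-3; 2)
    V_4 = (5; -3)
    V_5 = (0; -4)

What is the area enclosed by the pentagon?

26.5

Apply Gauss's area formula: 2A = Σ (x_i·y_{i+1} − x_{i+1}·y_i), indices taken mod 5.
Σ = (-20) + (-8) + (-1) + (-20) + (-4) = -53
Area = |Σ|/2 = 26.5.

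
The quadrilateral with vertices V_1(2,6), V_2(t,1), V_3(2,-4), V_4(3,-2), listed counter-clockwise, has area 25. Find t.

-2

Write out the shoelace sum; only the two edges meeting at V_2 involve t:
2·Area = [(2·1 − t·6) + (t·(-4) − 2·1)] + 30
       = -10·t + 30 = 50
⇒ t = -2.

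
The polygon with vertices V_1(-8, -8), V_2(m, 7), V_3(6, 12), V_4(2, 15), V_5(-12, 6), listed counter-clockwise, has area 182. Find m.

3

Write out the shoelace sum; only the two edges meeting at V_2 involve m:
2·Area = [((-8)·7 − m·(-8)) + (m·12 − 6·7)] + 402
       = 20·m + 304 = 364
⇒ m = 3.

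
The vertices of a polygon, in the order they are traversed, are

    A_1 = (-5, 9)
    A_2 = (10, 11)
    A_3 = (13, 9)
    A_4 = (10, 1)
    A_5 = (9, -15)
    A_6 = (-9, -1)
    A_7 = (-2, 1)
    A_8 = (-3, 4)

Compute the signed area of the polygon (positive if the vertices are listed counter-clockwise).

Apply the shoelace formula: 2A = Σ (x_i·y_{i+1} − x_{i+1}·y_i), indices taken mod 8.
Σ = (-145) + (-53) + (-77) + (-159) + (-144) + (-11) + (-5) + (-7) = -601
Signed area = Σ/2 = -300.5 (negative ⇒ clockwise traversal).

-300.5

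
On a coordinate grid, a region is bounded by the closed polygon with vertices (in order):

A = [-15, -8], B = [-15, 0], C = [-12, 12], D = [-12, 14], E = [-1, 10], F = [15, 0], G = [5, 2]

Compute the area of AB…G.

Apply Gauss's area formula: 2A = Σ (x_i·y_{i+1} − x_{i+1}·y_i), indices taken mod 7.
A→B: (-15)(0) − (-15)(-8) = -120
B→C: (-15)(12) − (-12)(0) = -180
C→D: (-12)(14) − (-12)(12) = -24
D→E: (-12)(10) − (-1)(14) = -106
E→F: (-1)(0) − (15)(10) = -150
F→G: (15)(2) − (5)(0) = 30
G→A: (5)(-8) − (-15)(2) = -10
Σ = -560
Area = |Σ|/2 = 280.

280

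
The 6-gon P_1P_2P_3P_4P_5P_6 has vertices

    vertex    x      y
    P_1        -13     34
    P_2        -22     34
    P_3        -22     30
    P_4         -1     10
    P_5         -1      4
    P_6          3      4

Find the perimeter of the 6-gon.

86

|P_1P_2| = √((-9)² + (0)²) = √81 = 9
|P_2P_3| = √((0)² + (-4)²) = √16 = 4
|P_3P_4| = √((21)² + (-20)²) = √841 = 29
|P_4P_5| = √((0)² + (-6)²) = √36 = 6
|P_5P_6| = √((4)² + (0)²) = √16 = 4
|P_6P_1| = √((-16)² + (30)²) = √1156 = 34
Perimeter = 9 + 4 + 29 + 6 + 4 + 34 = 86.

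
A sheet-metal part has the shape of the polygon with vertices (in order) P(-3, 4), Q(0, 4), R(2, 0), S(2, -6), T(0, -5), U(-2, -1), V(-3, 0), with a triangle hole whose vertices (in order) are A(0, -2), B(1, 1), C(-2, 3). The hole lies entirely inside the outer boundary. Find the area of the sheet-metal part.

Outer boundary:
Apply the surveyor's formula: 2A = Σ (x_i·y_{i+1} − x_{i+1}·y_i), indices taken mod 7.
Σ = (-12) + (-8) + (-12) + (-10) + (-10) + (-3) + (-12) = -67
Area = |Σ|/2 = 33.5.
Hole:
Cross-terms: 2, 5, 4  ⇒  Σ = 11
Area = |Σ|/2 = 5.5.
Net area = 33.5 − 5.5 = 28.

28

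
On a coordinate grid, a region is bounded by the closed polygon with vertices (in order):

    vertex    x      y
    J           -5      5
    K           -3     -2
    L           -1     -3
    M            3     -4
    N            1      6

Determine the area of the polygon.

Σ = (25) + (7) + (13) + (22) + (35) = 102
Area = |Σ|/2 = 51.

51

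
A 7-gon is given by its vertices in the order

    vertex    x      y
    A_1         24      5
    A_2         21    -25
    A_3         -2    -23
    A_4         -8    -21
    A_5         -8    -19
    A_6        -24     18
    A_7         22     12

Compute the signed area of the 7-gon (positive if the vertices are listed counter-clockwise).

Apply the shoelace formula: 2A = Σ (x_i·y_{i+1} − x_{i+1}·y_i), indices taken mod 7.
A_1→A_2: (24)(-25) − (21)(5) = -705
A_2→A_3: (21)(-23) − (-2)(-25) = -533
A_3→A_4: (-2)(-21) − (-8)(-23) = -142
A_4→A_5: (-8)(-19) − (-8)(-21) = -16
A_5→A_6: (-8)(18) − (-24)(-19) = -600
A_6→A_7: (-24)(12) − (22)(18) = -684
A_7→A_1: (22)(5) − (24)(12) = -178
Σ = -2858
Signed area = Σ/2 = -1429 (negative ⇒ clockwise traversal).

-1429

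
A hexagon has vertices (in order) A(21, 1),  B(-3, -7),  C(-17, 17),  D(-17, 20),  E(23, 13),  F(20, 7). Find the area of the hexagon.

636

Σ = (-144) + (-170) + (-51) + (-681) + (-99) + (-127) = -1272
Area = |Σ|/2 = 636.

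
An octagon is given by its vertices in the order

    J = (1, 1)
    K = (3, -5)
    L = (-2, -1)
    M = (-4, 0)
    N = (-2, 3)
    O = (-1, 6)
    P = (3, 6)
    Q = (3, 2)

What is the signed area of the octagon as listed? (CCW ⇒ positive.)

Apply the shoelace (surveyor's) formula: 2A = Σ (x_i·y_{i+1} − x_{i+1}·y_i), indices taken mod 8.
Σ = (-8) + (-13) + (-4) + (-12) + (-9) + (-24) + (-12) + (1) = -81
Signed area = Σ/2 = -40.5 (negative ⇒ clockwise traversal).

-40.5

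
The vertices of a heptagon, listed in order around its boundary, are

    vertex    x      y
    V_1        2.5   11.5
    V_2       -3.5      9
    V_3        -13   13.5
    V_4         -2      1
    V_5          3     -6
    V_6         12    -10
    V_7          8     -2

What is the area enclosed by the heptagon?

175.25

Apply Gauss's area formula: 2A = Σ (x_i·y_{i+1} − x_{i+1}·y_i), indices taken mod 7.
V_1→V_2: (2.5)(9) − (-3.5)(11.5) = 62.75
V_2→V_3: (-3.5)(13.5) − (-13)(9) = 69.75
V_3→V_4: (-13)(1) − (-2)(13.5) = 14
V_4→V_5: (-2)(-6) − (3)(1) = 9
V_5→V_6: (3)(-10) − (12)(-6) = 42
V_6→V_7: (12)(-2) − (8)(-10) = 56
V_7→V_1: (8)(11.5) − (2.5)(-2) = 97
Σ = 350.5
Area = |Σ|/2 = 175.25.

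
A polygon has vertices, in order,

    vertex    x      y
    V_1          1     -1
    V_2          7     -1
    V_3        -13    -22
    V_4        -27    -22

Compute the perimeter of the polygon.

|V_1V_2| = √((6)² + (0)²) = √36 = 6
|V_2V_3| = √((-20)² + (-21)²) = √841 = 29
|V_3V_4| = √((-14)² + (0)²) = √196 = 14
|V_4V_1| = √((28)² + (21)²) = √1225 = 35
Perimeter = 6 + 29 + 14 + 35 = 84.

84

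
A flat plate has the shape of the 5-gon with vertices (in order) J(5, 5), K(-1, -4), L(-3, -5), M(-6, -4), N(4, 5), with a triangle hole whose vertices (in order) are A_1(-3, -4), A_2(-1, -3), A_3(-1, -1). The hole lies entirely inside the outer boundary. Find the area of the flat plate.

Outer boundary:
Apply the surveyor's formula: 2A = Σ (x_i·y_{i+1} − x_{i+1}·y_i), indices taken mod 5.
Σ = (-15) + (-7) + (-18) + (-14) + (-5) = -59
Area = |Σ|/2 = 29.5.
Hole:
Apply the shoelace (surveyor's) formula: 2A = Σ (x_i·y_{i+1} − x_{i+1}·y_i), indices taken mod 3.
Σ = (5) + (-2) + (1) = 4
Area = |Σ|/2 = 2.
Net area = 29.5 − 2 = 27.5.

27.5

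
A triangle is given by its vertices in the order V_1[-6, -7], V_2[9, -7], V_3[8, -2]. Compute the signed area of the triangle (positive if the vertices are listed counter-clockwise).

37.5

Σ = (105) + (38) + (-68) = 75
Signed area = Σ/2 = 37.5 (positive ⇒ counter-clockwise traversal).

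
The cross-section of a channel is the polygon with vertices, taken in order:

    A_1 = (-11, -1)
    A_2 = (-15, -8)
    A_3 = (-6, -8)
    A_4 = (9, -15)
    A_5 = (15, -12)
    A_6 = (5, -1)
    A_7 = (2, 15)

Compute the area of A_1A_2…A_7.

Σ = (73) + (72) + (162) + (117) + (45) + (77) + (163) = 709
Area = |Σ|/2 = 354.5.

354.5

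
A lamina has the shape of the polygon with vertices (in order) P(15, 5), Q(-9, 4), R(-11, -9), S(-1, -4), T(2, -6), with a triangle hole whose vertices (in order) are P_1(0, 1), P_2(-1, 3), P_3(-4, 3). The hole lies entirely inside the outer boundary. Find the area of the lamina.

186.5

Outer boundary:
Σ = (105) + (125) + (35) + (14) + (100) = 379
Area = |Σ|/2 = 189.5.
Hole:
Apply the surveyor's formula: 2A = Σ (x_i·y_{i+1} − x_{i+1}·y_i), indices taken mod 3.
Σ = (1) + (9) + (-4) = 6
Area = |Σ|/2 = 3.
Net area = 189.5 − 3 = 186.5.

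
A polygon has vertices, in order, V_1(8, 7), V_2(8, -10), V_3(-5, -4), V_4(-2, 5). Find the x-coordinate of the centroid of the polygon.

Apply the shoelace formula. First the cross-terms c_i = x_i·y_{i+1} − x_{i+1}·y_i:
  -136, -82, -33, -54  ⇒  2A = -305, A = -152.5.
Then Σ (x_i + x_{i+1})·c_i = -2515, so x̄ = -2515 / (6·(-152.5)) = 503/183.

503/183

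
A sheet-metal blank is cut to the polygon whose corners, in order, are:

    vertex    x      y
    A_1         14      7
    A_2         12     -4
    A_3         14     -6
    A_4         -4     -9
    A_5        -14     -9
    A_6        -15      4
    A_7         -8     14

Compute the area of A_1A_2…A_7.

508.5

Apply the shoelace (surveyor's) formula: 2A = Σ (x_i·y_{i+1} − x_{i+1}·y_i), indices taken mod 7.
Cross-terms: -140, -16, -150, -90, -191, -178, -252  ⇒  Σ = -1017
Area = |Σ|/2 = 508.5.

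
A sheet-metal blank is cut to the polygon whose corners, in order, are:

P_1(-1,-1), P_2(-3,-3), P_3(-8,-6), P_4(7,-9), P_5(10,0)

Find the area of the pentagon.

94

Σ = (0) + (-6) + (114) + (90) + (-10) = 188
Area = |Σ|/2 = 94.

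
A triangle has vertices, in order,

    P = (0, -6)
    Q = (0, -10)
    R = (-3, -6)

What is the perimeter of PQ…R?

|PQ| = √((0)² + (-4)²) = √16 = 4
|QR| = √((-3)² + (4)²) = √25 = 5
|RP| = √((3)² + (0)²) = √9 = 3
Perimeter = 4 + 5 + 3 = 12.

12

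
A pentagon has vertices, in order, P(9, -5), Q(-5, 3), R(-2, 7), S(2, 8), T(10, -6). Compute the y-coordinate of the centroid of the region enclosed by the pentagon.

324/145

Apply the shoelace (surveyor's) formula. First the cross-terms c_i = x_i·y_{i+1} − x_{i+1}·y_i:
  2, -29, -30, -92, 4  ⇒  2A = -145, A = -72.5.
Then Σ (y_i + y_{i+1})·c_i = -972, so ȳ = -972 / (6·(-72.5)) = 324/145.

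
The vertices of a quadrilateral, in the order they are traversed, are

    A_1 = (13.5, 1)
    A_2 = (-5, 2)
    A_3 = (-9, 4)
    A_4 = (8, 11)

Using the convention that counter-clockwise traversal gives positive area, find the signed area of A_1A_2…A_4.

A_1→A_2: (13.5)(2) − (-5)(1) = 32
A_2→A_3: (-5)(4) − (-9)(2) = -2
A_3→A_4: (-9)(11) − (8)(4) = -131
A_4→A_1: (8)(1) − (13.5)(11) = -140.5
Σ = -241.5
Signed area = Σ/2 = -120.75 (negative ⇒ clockwise traversal).

-120.75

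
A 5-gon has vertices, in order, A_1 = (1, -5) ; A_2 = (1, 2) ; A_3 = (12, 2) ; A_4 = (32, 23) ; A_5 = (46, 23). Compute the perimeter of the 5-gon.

|A_1A_2| = √((0)² + (7)²) = √49 = 7
|A_2A_3| = √((11)² + (0)²) = √121 = 11
|A_3A_4| = √((20)² + (21)²) = √841 = 29
|A_4A_5| = √((14)² + (0)²) = √196 = 14
|A_5A_1| = √((-45)² + (-28)²) = √2809 = 53
Perimeter = 7 + 11 + 29 + 14 + 53 = 114.

114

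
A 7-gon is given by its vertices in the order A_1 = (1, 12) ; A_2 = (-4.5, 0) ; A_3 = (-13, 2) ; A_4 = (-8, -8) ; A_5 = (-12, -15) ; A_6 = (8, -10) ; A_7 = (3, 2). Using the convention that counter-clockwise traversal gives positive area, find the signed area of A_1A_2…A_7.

A_1→A_2: (1)(0) − (-4.5)(12) = 54
A_2→A_3: (-4.5)(2) − (-13)(0) = -9
A_3→A_4: (-13)(-8) − (-8)(2) = 120
A_4→A_5: (-8)(-15) − (-12)(-8) = 24
A_5→A_6: (-12)(-10) − (8)(-15) = 240
A_6→A_7: (8)(2) − (3)(-10) = 46
A_7→A_1: (3)(12) − (1)(2) = 34
Σ = 509
Signed area = Σ/2 = 254.5 (positive ⇒ counter-clockwise traversal).

254.5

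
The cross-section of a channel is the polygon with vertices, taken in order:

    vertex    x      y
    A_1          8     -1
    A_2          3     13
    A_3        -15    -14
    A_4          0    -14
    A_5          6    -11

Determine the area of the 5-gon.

318

Apply the shoelace (surveyor's) formula: 2A = Σ (x_i·y_{i+1} − x_{i+1}·y_i), indices taken mod 5.
Cross-terms: 107, 153, 210, 84, 82  ⇒  Σ = 636
Area = |Σ|/2 = 318.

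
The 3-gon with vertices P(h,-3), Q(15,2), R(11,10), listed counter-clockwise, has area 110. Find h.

Write out the shoelace sum; only the two edges meeting at P involve h:
2·Area = [(11·(-3) − h·10) + (h·2 − 15·(-3))] + 128
       = -8·h + 140 = 220
⇒ h = -10.

-10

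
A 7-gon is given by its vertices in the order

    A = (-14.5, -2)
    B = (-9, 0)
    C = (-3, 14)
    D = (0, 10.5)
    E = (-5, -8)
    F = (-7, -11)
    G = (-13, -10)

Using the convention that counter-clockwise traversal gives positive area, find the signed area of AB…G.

Σ = (-18) + (-126) + (-31.5) + (52.5) + (-1) + (-73) + (-119) = -316
Signed area = Σ/2 = -158 (negative ⇒ clockwise traversal).

-158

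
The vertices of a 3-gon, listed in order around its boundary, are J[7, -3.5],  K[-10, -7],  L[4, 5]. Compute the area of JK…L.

Apply the surveyor's formula: 2A = Σ (x_i·y_{i+1} − x_{i+1}·y_i), indices taken mod 3.
J→K: (7)(-7) − (-10)(-3.5) = -84
K→L: (-10)(5) − (4)(-7) = -22
L→J: (4)(-3.5) − (7)(5) = -49
Σ = -155
Area = |Σ|/2 = 77.5.

77.5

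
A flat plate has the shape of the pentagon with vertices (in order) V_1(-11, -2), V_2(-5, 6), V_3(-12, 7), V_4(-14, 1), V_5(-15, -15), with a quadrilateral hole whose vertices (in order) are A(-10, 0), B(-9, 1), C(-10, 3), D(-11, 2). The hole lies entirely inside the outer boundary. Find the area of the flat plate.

65.5

Outer boundary:
Apply the shoelace formula: 2A = Σ (x_i·y_{i+1} − x_{i+1}·y_i), indices taken mod 5.
Σ = (-76) + (37) + (86) + (225) + (-135) = 137
Area = |Σ|/2 = 68.5.
Hole:
A→B: (-10)(1) − (-9)(0) = -10
B→C: (-9)(3) − (-10)(1) = -17
C→D: (-10)(2) − (-11)(3) = 13
D→A: (-11)(0) − (-10)(2) = 20
Σ = 6
Area = |Σ|/2 = 3.
Net area = 68.5 − 3 = 65.5.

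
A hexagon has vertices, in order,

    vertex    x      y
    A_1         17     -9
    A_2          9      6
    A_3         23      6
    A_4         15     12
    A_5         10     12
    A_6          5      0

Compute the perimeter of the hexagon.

|A_1A_2| = √((-8)² + (15)²) = √289 = 17
|A_2A_3| = √((14)² + (0)²) = √196 = 14
|A_3A_4| = √((-8)² + (6)²) = √100 = 10
|A_4A_5| = √((-5)² + (0)²) = √25 = 5
|A_5A_6| = √((-5)² + (-12)²) = √169 = 13
|A_6A_1| = √((12)² + (-9)²) = √225 = 15
Perimeter = 17 + 14 + 10 + 5 + 13 + 15 = 74.

74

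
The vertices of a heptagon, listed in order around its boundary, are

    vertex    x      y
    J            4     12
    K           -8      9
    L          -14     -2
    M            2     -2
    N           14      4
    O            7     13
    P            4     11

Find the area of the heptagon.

262.5

Σ = (132) + (142) + (32) + (36) + (154) + (25) + (4) = 525
Area = |Σ|/2 = 262.5.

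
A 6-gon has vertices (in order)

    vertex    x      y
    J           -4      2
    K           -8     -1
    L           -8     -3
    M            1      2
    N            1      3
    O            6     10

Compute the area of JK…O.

34

Apply the surveyor's formula: 2A = Σ (x_i·y_{i+1} − x_{i+1}·y_i), indices taken mod 6.
Cross-terms: 20, 16, -13, 1, -8, 52  ⇒  Σ = 68
Area = |Σ|/2 = 34.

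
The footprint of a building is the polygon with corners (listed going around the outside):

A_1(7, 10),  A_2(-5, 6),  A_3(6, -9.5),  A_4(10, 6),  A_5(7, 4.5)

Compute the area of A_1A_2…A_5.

138

Σ = (92) + (11.5) + (131) + (3) + (38.5) = 276
Area = |Σ|/2 = 138.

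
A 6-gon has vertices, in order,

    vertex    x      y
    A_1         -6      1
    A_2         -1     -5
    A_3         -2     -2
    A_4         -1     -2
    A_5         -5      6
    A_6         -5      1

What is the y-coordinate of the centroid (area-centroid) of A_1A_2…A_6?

Apply the shoelace (surveyor's) formula. First the cross-terms c_i = x_i·y_{i+1} − x_{i+1}·y_i:
  31, -8, 2, -16, 25, 1  ⇒  2A = 35, A = 17.5.
Then Σ (y_i + y_{i+1})·c_i = 37, so ȳ = 37 / (6·17.5) = 37/105.

37/105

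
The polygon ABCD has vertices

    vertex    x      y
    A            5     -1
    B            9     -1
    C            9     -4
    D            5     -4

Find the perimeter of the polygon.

|AB| = √((4)² + (0)²) = √16 = 4
|BC| = √((0)² + (-3)²) = √9 = 3
|CD| = √((-4)² + (0)²) = √16 = 4
|DA| = √((0)² + (3)²) = √9 = 3
Perimeter = 4 + 3 + 4 + 3 = 14.

14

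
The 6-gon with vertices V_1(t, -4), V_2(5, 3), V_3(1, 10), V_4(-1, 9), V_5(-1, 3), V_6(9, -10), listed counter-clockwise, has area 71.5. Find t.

8

Write out the shoelace sum; only the two edges meeting at V_1 involve t:
2·Area = [(9·(-4) − t·(-10)) + (t·3 − 5·(-4))] + 55
       = 13·t + 39 = 143
⇒ t = 8.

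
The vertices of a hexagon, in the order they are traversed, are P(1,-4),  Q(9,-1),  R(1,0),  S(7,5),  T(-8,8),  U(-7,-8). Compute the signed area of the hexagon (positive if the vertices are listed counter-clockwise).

Apply the shoelace (surveyor's) formula: 2A = Σ (x_i·y_{i+1} − x_{i+1}·y_i), indices taken mod 6.
Cross-terms: 35, 1, 5, 96, 120, 36  ⇒  Σ = 293
Signed area = Σ/2 = 146.5 (positive ⇒ counter-clockwise traversal).

146.5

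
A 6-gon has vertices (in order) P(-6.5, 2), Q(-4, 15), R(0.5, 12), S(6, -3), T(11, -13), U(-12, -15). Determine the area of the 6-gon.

353

Apply Gauss's area formula: 2A = Σ (x_i·y_{i+1} − x_{i+1}·y_i), indices taken mod 6.
Σ = (-89.5) + (-55.5) + (-73.5) + (-45) + (-321) + (-121.5) = -706
Area = |Σ|/2 = 353.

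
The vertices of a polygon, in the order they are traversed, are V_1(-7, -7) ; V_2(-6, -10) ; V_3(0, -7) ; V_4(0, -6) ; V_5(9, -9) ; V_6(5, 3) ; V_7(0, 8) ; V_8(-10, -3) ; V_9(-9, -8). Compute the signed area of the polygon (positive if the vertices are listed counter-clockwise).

188

Apply the shoelace (surveyor's) formula: 2A = Σ (x_i·y_{i+1} − x_{i+1}·y_i), indices taken mod 9.
Σ = (28) + (42) + (0) + (54) + (72) + (40) + (80) + (53) + (7) = 376
Signed area = Σ/2 = 188 (positive ⇒ counter-clockwise traversal).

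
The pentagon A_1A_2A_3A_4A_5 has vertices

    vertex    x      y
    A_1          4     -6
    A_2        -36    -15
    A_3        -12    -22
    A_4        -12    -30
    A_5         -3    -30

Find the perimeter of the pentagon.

|A_1A_2| = √((-40)² + (-9)²) = √1681 = 41
|A_2A_3| = √((24)² + (-7)²) = √625 = 25
|A_3A_4| = √((0)² + (-8)²) = √64 = 8
|A_4A_5| = √((9)² + (0)²) = √81 = 9
|A_5A_1| = √((7)² + (24)²) = √625 = 25
Perimeter = 41 + 25 + 8 + 9 + 25 = 108.

108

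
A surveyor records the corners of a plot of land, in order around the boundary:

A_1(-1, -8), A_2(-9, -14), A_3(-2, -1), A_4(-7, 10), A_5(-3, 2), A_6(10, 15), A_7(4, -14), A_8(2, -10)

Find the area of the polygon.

Apply the surveyor's formula: 2A = Σ (x_i·y_{i+1} − x_{i+1}·y_i), indices taken mod 8.
Cross-terms: -58, -19, -27, 16, -65, -200, -12, -26  ⇒  Σ = -391
Area = |Σ|/2 = 195.5.

195.5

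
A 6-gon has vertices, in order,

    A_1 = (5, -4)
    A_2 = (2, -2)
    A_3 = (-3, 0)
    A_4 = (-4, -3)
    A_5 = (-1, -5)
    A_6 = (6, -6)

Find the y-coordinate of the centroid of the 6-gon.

-119/36

Apply the shoelace formula. First the cross-terms c_i = x_i·y_{i+1} − x_{i+1}·y_i:
  -2, -6, 9, 17, 36, 6  ⇒  2A = 60, A = 30.
Then Σ (y_i + y_{i+1})·c_i = -595, so ȳ = -595 / (6·30) = -119/36.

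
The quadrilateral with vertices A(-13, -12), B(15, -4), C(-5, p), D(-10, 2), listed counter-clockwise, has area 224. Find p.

4

The doubled signed area Σ (x_i y_{i+1} − x_{i+1} y_i) is linear in p.
With p=0 it equals 348; the coefficient of p is 25 (from the two edges through C).
So 25·p + 348 = 2·224 = 448 ⇒ p = 4.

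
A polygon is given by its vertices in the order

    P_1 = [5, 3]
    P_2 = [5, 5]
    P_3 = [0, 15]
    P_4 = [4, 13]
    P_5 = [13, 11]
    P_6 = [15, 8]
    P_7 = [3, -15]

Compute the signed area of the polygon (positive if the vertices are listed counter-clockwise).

-163

Σ = (10) + (75) + (-60) + (-125) + (-61) + (-249) + (84) = -326
Signed area = Σ/2 = -163 (negative ⇒ clockwise traversal).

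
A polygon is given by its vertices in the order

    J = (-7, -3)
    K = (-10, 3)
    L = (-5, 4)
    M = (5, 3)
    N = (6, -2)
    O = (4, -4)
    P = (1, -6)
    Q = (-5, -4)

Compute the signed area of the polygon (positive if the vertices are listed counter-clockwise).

-111

Apply Gauss's area formula: 2A = Σ (x_i·y_{i+1} − x_{i+1}·y_i), indices taken mod 8.
Σ = (-51) + (-25) + (-35) + (-28) + (-16) + (-20) + (-34) + (-13) = -222
Signed area = Σ/2 = -111 (negative ⇒ clockwise traversal).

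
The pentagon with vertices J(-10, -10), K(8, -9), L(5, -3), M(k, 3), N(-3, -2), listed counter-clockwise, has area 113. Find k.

1

Write out the shoelace sum; only the two edges meeting at M involve k:
2·Area = [(5·3 − k·(-3)) + (k·(-2) − (-3)·3)] + 201
       = 1·k + 225 = 226
⇒ k = 1.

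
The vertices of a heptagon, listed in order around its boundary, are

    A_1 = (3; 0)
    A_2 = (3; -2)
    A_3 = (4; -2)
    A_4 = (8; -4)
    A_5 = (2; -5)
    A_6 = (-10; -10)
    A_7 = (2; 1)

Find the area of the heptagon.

Apply the shoelace formula: 2A = Σ (x_i·y_{i+1} − x_{i+1}·y_i), indices taken mod 7.
Σ = (-6) + (2) + (0) + (-32) + (-70) + (10) + (-3) = -99
Area = |Σ|/2 = 49.5.

49.5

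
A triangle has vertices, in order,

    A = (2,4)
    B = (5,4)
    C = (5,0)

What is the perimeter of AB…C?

|AB| = √((3)² + (0)²) = √9 = 3
|BC| = √((0)² + (-4)²) = √16 = 4
|CA| = √((-3)² + (4)²) = √25 = 5
Perimeter = 3 + 4 + 5 = 12.

12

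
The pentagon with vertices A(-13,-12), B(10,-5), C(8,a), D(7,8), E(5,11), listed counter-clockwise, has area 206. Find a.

1

The doubled signed area Σ (x_i y_{i+1} − x_{i+1} y_i) is linear in a.
With a=0 it equals 409; the coefficient of a is 3 (from the two edges through C).
So 3·a + 409 = 2·206 = 412 ⇒ a = 1.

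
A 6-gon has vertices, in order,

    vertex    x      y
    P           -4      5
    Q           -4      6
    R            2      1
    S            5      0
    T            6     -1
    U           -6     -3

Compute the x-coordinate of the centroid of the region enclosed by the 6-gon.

-197/144

Apply the shoelace formula. First the cross-terms c_i = x_i·y_{i+1} − x_{i+1}·y_i:
  -4, -16, -5, -5, -24, -42  ⇒  2A = -96, A = -48.
Then Σ (x_i + x_{i+1})·c_i = 394, so x̄ = 394 / (6·(-48)) = -197/144.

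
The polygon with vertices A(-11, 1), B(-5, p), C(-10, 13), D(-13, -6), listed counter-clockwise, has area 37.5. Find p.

The doubled signed area Σ (x_i y_{i+1} − x_{i+1} y_i) is linear in p.
With p=0 it equals 90; the coefficient of p is -1 (from the two edges through B).
So -1·p + 90 = 2·37.5 = 75 ⇒ p = 15.

15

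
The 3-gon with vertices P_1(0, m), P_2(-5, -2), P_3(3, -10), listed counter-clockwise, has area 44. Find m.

The doubled signed area Σ (x_i y_{i+1} − x_{i+1} y_i) is linear in m.
With m=0 it equals 56; the coefficient of m is 8 (from the two edges through P_1).
So 8·m + 56 = 2·44 = 88 ⇒ m = 4.

4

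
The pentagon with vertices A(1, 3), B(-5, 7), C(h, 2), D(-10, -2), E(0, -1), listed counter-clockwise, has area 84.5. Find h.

-14

Write out the shoelace sum; only the two edges meeting at C involve h:
2·Area = [((-5)·2 − h·7) + (h·(-2) − (-10)·2)] + 33
       = -9·h + 43 = 169
⇒ h = -14.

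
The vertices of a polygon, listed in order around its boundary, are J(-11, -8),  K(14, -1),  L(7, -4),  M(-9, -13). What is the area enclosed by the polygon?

62

Apply the shoelace (surveyor's) formula: 2A = Σ (x_i·y_{i+1} − x_{i+1}·y_i), indices taken mod 4.
J→K: (-11)(-1) − (14)(-8) = 123
K→L: (14)(-4) − (7)(-1) = -49
L→M: (7)(-13) − (-9)(-4) = -127
M→J: (-9)(-8) − (-11)(-13) = -71
Σ = -124
Area = |Σ|/2 = 62.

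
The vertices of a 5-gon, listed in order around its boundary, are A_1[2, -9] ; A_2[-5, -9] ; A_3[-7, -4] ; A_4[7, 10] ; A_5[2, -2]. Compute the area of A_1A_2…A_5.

98

Σ = (-63) + (-43) + (-42) + (-34) + (-14) = -196
Area = |Σ|/2 = 98.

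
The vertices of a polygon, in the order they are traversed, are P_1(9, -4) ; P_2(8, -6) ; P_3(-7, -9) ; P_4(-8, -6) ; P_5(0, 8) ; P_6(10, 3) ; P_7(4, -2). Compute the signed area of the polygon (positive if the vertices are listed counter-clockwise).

-170

P_1→P_2: (9)(-6) − (8)(-4) = -22
P_2→P_3: (8)(-9) − (-7)(-6) = -114
P_3→P_4: (-7)(-6) − (-8)(-9) = -30
P_4→P_5: (-8)(8) − (0)(-6) = -64
P_5→P_6: (0)(3) − (10)(8) = -80
P_6→P_7: (10)(-2) − (4)(3) = -32
P_7→P_1: (4)(-4) − (9)(-2) = 2
Σ = -340
Signed area = Σ/2 = -170 (negative ⇒ clockwise traversal).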